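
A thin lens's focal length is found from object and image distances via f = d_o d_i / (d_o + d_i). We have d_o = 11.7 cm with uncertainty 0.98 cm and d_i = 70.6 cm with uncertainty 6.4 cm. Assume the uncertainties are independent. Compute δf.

∂f/∂d_o = (d_i/(d_o+d_i))² = 0.736;  ∂f/∂d_i = (d_o/(d_o+d_i))² = 0.0202
δf = √((∂f/∂d_o · δd_o)² + (∂f/∂d_i · δd_i)²) = √(0.520 + 0.0167) = 0.733 cm

0.733 cm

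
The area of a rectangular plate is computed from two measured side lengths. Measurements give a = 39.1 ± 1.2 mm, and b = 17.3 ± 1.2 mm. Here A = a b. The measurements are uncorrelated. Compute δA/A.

0.0759

Products/powers → add relative errors in quadrature, weighted by exponent:
  (1·δa/a)² = (1×0.0307)² = 0.000942;  (1·δb/b)² = (1×0.0694)² = 0.00481
δA/A = √(0.00575) = 0.0759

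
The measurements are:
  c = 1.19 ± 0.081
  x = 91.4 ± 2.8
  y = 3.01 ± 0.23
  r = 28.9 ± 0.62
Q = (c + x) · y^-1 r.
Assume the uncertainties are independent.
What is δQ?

Let u = c + x = 92.6. δu = √(δc² + δx²) = √(0.00656 + 7.84) = 2.80, so δu/u = 0.0303.
Q is then a monomial in u, y, r:
δQ/Q = √((δu/u)² + (-1·δy/y)² + (1·δr/r)²) = √(0.000915 + 0.00584 + 0.000460) = 0.0849
Q = 889, so δQ = 0.0849 × 889 = 75.5.

75.5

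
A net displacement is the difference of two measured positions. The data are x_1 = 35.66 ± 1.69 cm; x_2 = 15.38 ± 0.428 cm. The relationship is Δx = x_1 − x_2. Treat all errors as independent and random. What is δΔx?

1.74 cm

Sums and differences: (δΔx)² = Σ (cᵢ δxᵢ)².
  (δx_1)² = 2.86;  (δx_2)² = 0.183
δΔx = √(3.04) = 1.74 cm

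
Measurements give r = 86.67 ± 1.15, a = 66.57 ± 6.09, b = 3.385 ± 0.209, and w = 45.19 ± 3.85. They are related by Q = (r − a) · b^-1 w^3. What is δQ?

2.22e+05

Let u = r − a = 20.10. δu = √(δr² + δa²) = √(1.32 + 37.1) = 6.20, so δu/u = 0.308.
Q is then a monomial in u, b, w:
δQ/Q = √((δu/u)² + (-1·δb/b)² + (3·δw/w)²) = √(0.0951 + 0.00381 + 0.0653) = 0.405
Q = 548000, so δQ = 0.405 × 548000 = 2.22e+05.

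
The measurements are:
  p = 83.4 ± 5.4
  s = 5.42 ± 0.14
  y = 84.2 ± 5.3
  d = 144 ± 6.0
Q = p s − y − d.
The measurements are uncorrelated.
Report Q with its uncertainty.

224 ± 32.5

Let w = p·s = 452. δw/w = √((1·δp/p)² + (1·δs/s)²) = √(0.00419 + 0.000667) = 0.0697, so δw = 31.5.
Q = w − y − d: δQ = √(δw² + δy² + δd²) = √(993 + 28.1 + 36.0) = 32.5
Q = 224.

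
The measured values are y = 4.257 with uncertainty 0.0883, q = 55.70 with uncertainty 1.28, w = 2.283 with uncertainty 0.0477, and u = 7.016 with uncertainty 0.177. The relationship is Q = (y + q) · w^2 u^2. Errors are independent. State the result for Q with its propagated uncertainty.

15380 ± 1060

Let h = y + q = 59.96. δh = √(δy² + δq²) = √(0.00780 + 1.64) = 1.28, so δh/h = 0.0214.
Q is then a monomial in h, w, u:
δQ/Q = √((δh/h)² + (2·δw/w)² + (2·δu/u)²) = √(0.000458 + 0.00175 + 0.00255) = 0.0689
Q = 15380, so δQ = 0.0689 × 15380 = 1060.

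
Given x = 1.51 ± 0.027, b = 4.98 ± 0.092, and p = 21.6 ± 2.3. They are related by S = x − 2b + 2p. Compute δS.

4.60

For a sum/difference, combine absolute errors in quadrature:
  (δx)² = 0.000729;  (2·δb)² = 0.0339;  (2·δp)² = 21.2
δS = √(21.2) = 4.60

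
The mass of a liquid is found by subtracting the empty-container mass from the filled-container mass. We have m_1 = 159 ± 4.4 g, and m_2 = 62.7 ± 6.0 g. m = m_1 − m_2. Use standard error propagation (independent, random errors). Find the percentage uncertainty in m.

For a sum/difference, combine absolute errors in quadrature:
  (δm_1)² = 19.4;  (δm_2)² = 36.0
δm = √(55.4) = 7.44 g
m = 96.3 g, so δm/m = 7.44/96.3 = 0.0773.

7.73%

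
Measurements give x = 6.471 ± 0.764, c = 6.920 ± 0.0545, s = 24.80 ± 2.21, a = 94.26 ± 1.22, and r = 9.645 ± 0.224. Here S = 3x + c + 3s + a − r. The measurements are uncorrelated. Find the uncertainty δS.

Absolute uncertainties add in quadrature for a linear combination:
  (3·δx)² = 5.25;  (δc)² = 0.00297;  (3·δs)² = 44.0;  (δa)² = 1.49;  (δr)² = 0.0502
δS = √(50.8) = 7.12

7.12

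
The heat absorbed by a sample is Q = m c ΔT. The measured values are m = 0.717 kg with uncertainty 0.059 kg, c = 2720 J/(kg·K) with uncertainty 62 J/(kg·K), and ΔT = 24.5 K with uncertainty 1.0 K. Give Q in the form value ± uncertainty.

Products/powers → add relative errors in quadrature, weighted by exponent:
  (1·δm/m)² = (1×0.0823)² = 0.00677;  (1·δc/c)² = (1×0.0228)² = 0.000520;  (1·δΔT/ΔT)² = (1×0.0408)² = 0.00167
δQ/Q = √(0.00896) = 0.0946
Q = 47800 J, so δQ = 0.0946 × 47800 = 4520 J.

47800 ± 4520 J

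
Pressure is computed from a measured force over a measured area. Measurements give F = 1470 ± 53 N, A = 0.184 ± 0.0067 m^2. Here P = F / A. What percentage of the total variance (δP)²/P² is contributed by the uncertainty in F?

49.5%

(δP/P)² = (1·δF/F)² + (-1·δA/A)²
  F term: (1×0.0361)² = 0.00130
  A term: (-1×0.0364)² = 0.00133
Total = 0.00263. Share from F = 0.00130/0.00263 = 0.495.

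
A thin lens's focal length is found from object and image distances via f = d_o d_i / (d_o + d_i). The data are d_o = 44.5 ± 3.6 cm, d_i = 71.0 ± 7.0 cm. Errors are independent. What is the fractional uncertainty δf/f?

∂f/∂d_o = (d_i/(d_o+d_i))² = 0.378;  ∂f/∂d_i = (d_o/(d_o+d_i))² = 0.148
δf = √((∂f/∂d_o · δd_o)² + (∂f/∂d_i · δd_i)²) = √(1.85 + 1.08) = 1.71 cm
f = 27.4 cm, so δf/f = 1.71/27.4 = 0.0626.

0.0626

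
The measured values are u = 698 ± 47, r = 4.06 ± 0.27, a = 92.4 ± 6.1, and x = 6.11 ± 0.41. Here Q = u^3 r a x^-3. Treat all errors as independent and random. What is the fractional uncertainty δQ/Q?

0.300

Products/powers → add relative errors in quadrature, weighted by exponent:
  (3·δu/u)² = (3×0.0673)² = 0.0408;  (1·δr/r)² = (1×0.0665)² = 0.00442;  (1·δa/a)² = (1×0.0660)² = 0.00436;  (-3·δx/x)² = (-3×0.0671)² = 0.0405
δQ/Q = √(0.0901) = 0.300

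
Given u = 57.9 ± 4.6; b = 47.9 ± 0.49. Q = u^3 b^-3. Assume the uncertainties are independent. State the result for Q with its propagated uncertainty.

1.77 ± 0.424

Each factor contributes (exponent × relative error)² to (δQ/Q)²:
  (3·δu/u)² = (3×0.0794)² = 0.0568;  (-3·δb/b)² = (-3×0.0102)² = 0.000942
δQ/Q = √(0.0577) = 0.240
Q = 1.77, so δQ = 0.240 × 1.77 = 0.424.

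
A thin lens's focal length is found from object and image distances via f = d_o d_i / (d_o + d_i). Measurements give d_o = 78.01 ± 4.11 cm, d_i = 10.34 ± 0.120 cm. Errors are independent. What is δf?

0.109 cm

∂f/∂d_o = (d_i/(d_o+d_i))² = 0.0137;  ∂f/∂d_i = (d_o/(d_o+d_i))² = 0.780
δf = √((∂f/∂d_o · δd_o)² + (∂f/∂d_i · δd_i)²) = √(0.00317 + 0.00875) = 0.109 cm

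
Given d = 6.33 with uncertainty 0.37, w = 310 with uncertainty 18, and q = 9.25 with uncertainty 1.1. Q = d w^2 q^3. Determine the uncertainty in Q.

Each factor contributes (exponent × relative error)² to (δQ/Q)²:
  (1·δd/d)² = (1×0.0585)² = 0.00342;  (2·δw/w)² = (2×0.0581)² = 0.0135;  (3·δq/q)² = (3×0.119)² = 0.127
δQ/Q = √(0.144) = 0.380
Q = 4.81e+08, so δQ = 0.380 × 4.81e+08 = 1.83e+08.

1.83e+08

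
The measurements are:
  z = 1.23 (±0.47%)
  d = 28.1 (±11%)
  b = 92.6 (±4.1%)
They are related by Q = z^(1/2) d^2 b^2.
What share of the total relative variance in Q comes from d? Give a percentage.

87.8%

(δQ/Q)² = (½·δz/z)² + (2·δd/d)² + (2·δb/b)²
  z term: (0.5×0.00470)² = 5.52e-06
  d term: (2×0.110)² = 0.0484
  b term: (2×0.0410)² = 0.00672
Total = 0.0551. Share from d = 0.0484/0.0551 = 0.878.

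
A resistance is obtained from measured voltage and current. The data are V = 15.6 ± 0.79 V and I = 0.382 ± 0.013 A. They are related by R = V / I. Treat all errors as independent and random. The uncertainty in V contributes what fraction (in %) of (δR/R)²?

(δR/R)² = (1·δV/V)² + (-1·δI/I)²
  V term: (1×0.0506)² = 0.00256
  I term: (-1×0.0340)² = 0.00116
Total = 0.00372. Share from V = 0.00256/0.00372 = 0.689.

68.9%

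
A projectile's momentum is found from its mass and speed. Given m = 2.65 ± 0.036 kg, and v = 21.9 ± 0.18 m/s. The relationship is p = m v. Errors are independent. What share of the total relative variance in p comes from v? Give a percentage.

(δp/p)² = (1·δm/m)² + (1·δv/v)²
  m term: (1×0.0136)² = 0.000185
  v term: (1×0.00822)² = 6.76e-05
Total = 0.000252. Share from v = 6.76e-05/0.000252 = 0.268.

26.8%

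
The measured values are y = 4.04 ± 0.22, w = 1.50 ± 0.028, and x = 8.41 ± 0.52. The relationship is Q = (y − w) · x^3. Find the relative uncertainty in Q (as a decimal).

0.205

Let u = y − w = 2.54. δu = √(δy² + δw²) = √(0.0484 + 0.000784) = 0.222, so δu/u = 0.0873.
Q is then a monomial in u, x:
δQ/Q = √((δu/u)² + (3·δx/x)²) = √(0.00762 + 0.0344) = 0.205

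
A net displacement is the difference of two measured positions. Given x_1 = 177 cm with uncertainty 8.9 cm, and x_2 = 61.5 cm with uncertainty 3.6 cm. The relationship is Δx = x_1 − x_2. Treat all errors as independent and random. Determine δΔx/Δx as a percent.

8.31%

Δx is a linear combination, so absolute uncertainties add in quadrature:
  (δx_1)² = 79.2;  (δx_2)² = 13.0
δΔx = √(92.2) = 9.60 cm
Δx = 116 cm, so δΔx/Δx = 9.60/116 = 0.0831.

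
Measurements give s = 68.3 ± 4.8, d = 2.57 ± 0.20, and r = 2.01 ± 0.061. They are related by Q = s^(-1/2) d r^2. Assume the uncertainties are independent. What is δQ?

0.132

Products/powers → add relative errors in quadrature, weighted by exponent:
  (−½·δs/s)² = (-0.5×0.0703)² = 0.00123;  (1·δd/d)² = (1×0.0778)² = 0.00606;  (2·δr/r)² = (2×0.0303)² = 0.00368
δQ/Q = √(0.0110) = 0.105
Q = 1.26, so δQ = 0.105 × 1.26 = 0.132.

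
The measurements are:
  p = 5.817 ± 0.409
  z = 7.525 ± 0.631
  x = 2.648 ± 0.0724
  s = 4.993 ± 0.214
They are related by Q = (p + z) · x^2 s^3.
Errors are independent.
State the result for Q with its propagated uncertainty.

Let u = p + z = 13.34. δu = √(δp² + δz²) = √(0.167 + 0.398) = 0.752, so δu/u = 0.0564.
Q is then a monomial in u, x, s:
δQ/Q = √((δu/u)² + (2·δx/x)² + (3·δs/s)²) = √(0.00318 + 0.00299 + 0.0165) = 0.151
Q = 11650, so δQ = 0.151 × 11650 = 1750.

11650 ± 1750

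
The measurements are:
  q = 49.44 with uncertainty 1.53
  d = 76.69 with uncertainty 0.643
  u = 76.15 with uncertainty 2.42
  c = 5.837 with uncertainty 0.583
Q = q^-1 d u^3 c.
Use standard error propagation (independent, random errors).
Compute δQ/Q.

0.142

Relative error in a monomial: (δQ/Q)² = Σ (nᵢ · δxᵢ/xᵢ)².
  (-1·δq/q)² = (-1×0.0309)² = 0.000958;  (1·δd/d)² = (1×0.00838)² = 7.03e-05;  (3·δu/u)² = (3×0.0318)² = 0.00909;  (1·δc/c)² = (1×0.0999)² = 0.00998
δQ/Q = √(0.0201) = 0.142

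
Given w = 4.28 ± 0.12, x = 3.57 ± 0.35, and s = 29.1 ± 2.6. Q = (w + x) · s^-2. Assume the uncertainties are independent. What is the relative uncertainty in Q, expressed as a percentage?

Let u = w + x = 7.85. δu = √(δw² + δx²) = √(0.0144 + 0.122) = 0.370, so δu/u = 0.0471.
Q is then a monomial in u, s:
δQ/Q = √((δu/u)² + (-2·δs/s)²) = √(0.00222 + 0.0319) = 0.185

18.5%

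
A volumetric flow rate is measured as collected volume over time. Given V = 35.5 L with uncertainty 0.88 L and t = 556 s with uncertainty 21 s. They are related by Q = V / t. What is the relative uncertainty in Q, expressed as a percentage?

4.52%

Products/powers → add relative errors in quadrature, weighted by exponent:
  (1·δV/V)² = (1×0.0248)² = 0.000614;  (-1·δt/t)² = (-1×0.0378)² = 0.00143
δQ/Q = √(0.00204) = 0.0452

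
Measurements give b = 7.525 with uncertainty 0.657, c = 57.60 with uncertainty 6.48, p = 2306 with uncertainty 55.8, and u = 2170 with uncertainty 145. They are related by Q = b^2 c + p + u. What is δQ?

Let w = b^2·c = 3262. δw/w = √((2·δb/b)² + (1·δc/c)²) = √(0.0305 + 0.0127) = 0.208, so δw = 678.
Q = w + p + u: δQ = √(δw² + δp² + δu²) = √(4.59e+05 + 3110 + 21000) = 695

695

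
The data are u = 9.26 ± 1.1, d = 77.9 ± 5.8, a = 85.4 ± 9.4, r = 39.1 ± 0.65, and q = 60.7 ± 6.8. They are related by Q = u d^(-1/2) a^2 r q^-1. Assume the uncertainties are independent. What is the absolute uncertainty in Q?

Each factor contributes (exponent × relative error)² to (δQ/Q)²:
  (1·δu/u)² = (1×0.119)² = 0.0141;  (−½·δd/d)² = (-0.5×0.0745)² = 0.00139;  (2·δa/a)² = (2×0.110)² = 0.0485;  (1·δr/r)² = (1×0.0166)² = 0.000276;  (-1·δq/q)² = (-1×0.112)² = 0.0125
δQ/Q = √(0.0768) = 0.277
Q = 4930, so δQ = 0.277 × 4930 = 1370.

1370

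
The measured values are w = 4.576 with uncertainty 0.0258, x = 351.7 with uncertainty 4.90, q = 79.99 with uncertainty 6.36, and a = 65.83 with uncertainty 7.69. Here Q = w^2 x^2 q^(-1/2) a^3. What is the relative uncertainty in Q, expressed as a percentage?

Q is a product of powers, so relative uncertainties combine in quadrature:
  (2·δw/w)² = (2×0.00564)² = 0.000127;  (2·δx/x)² = (2×0.0139)² = 0.000776;  (−½·δq/q)² = (-0.5×0.0795)² = 0.00158;  (3·δa/a)² = (3×0.117)² = 0.123
δQ/Q = √(0.125) = 0.354

35.4%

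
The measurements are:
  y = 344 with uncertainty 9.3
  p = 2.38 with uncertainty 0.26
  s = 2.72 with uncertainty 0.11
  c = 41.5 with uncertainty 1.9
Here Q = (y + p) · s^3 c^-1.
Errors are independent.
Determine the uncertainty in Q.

22.2

Let u = y + p = 346. δu = √(δy² + δp²) = √(86.5 + 0.0676) = 9.30, so δu/u = 0.0269.
Q is then a monomial in u, s, c:
δQ/Q = √((δu/u)² + (3·δs/s)² + (-1·δc/c)²) = √(0.000721 + 0.0147 + 0.00210) = 0.132
Q = 168, so δQ = 0.132 × 168 = 22.2.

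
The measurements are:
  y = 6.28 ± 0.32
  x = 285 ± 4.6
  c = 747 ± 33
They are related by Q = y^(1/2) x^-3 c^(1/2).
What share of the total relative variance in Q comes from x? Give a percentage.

67.3%

(δQ/Q)² = (½·δy/y)² + (-3·δx/x)² + (½·δc/c)²
  y term: (0.5×0.0510)² = 0.000649
  x term: (-3×0.0161)² = 0.00234
  c term: (0.5×0.0442)² = 0.000488
Total = 0.00348. Share from x = 0.00234/0.00348 = 0.673.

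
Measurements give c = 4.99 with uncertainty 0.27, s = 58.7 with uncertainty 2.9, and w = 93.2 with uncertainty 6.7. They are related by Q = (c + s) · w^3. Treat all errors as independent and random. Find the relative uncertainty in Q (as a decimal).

Let u = c + s = 63.7. δu = √(δc² + δs²) = √(0.0729 + 8.41) = 2.91, so δu/u = 0.0457.
Q is then a monomial in u, w:
δQ/Q = √((δu/u)² + (3·δw/w)²) = √(0.00209 + 0.0465) = 0.220

0.220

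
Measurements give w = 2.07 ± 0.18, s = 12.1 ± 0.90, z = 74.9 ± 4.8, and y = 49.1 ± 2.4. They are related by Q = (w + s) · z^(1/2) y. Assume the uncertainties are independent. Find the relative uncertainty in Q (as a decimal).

Let u = w + s = 14.2. δu = √(δw² + δs²) = √(0.0324 + 0.810) = 0.918, so δu/u = 0.0648.
Q is then a monomial in u, z, y:
δQ/Q = √((δu/u)² + (½·δz/z)² + (1·δy/y)²) = √(0.00420 + 0.00103 + 0.00239) = 0.0872

0.0872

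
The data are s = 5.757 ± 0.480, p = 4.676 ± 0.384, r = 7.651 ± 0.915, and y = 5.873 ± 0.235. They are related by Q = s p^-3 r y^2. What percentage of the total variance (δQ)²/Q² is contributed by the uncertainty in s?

7.87%

(δQ/Q)² = (1·δs/s)² + (-3·δp/p)² + (1·δr/r)² + (2·δy/y)²
  s term: (1×0.0834)² = 0.00695
  p term: (-3×0.0821)² = 0.0607
  r term: (1×0.120)² = 0.0143
  y term: (2×0.0400)² = 0.00640
Total = 0.0884. Share from s = 0.00695/0.0884 = 0.0787.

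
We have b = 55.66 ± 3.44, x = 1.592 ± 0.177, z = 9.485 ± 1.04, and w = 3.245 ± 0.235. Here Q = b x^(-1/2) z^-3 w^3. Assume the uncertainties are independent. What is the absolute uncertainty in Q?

0.712

Since Q is a product/quotient, work with relative uncertainties:
  (1·δb/b)² = (1×0.0618)² = 0.00382;  (−½·δx/x)² = (-0.5×0.111)² = 0.00309;  (-3·δz/z)² = (-3×0.110)² = 0.108;  (3·δw/w)² = (3×0.0724)² = 0.0472
δQ/Q = √(0.162) = 0.403
Q = 1.766, so δQ = 0.403 × 1.766 = 0.712.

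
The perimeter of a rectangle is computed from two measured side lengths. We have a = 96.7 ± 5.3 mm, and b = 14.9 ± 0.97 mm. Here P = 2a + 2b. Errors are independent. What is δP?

P is a linear combination, so absolute uncertainties add in quadrature:
  (2·δa)² = 112;  (2·δb)² = 3.76
δP = √(116) = 10.8 mm

10.8 mm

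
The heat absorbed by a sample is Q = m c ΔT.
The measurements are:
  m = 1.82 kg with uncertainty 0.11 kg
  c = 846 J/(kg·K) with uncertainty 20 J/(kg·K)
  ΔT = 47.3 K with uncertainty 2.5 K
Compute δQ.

6100 J

Relative error in a monomial: (δQ/Q)² = Σ (nᵢ · δxᵢ/xᵢ)².
  (1·δm/m)² = (1×0.0604)² = 0.00365;  (1·δc/c)² = (1×0.0236)² = 0.000559;  (1·δΔT/ΔT)² = (1×0.0529)² = 0.00279
δQ/Q = √(0.00701) = 0.0837
Q = 72800 J, so δQ = 0.0837 × 72800 = 6100 J.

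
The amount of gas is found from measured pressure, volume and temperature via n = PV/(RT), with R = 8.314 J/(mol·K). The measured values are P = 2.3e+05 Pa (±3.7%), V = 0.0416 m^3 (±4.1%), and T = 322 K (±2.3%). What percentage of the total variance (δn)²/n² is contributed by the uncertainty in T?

(δn/n)² = (1·δP/P)² + (1·δV/V)² + (-1·δT/T)²
  P term: (1×0.0370)² = 0.00137
  V term: (1×0.0410)² = 0.00168
  T term: (-1×0.0230)² = 0.000529
Total = 0.00358. Share from T = 0.000529/0.00358 = 0.148.

14.8%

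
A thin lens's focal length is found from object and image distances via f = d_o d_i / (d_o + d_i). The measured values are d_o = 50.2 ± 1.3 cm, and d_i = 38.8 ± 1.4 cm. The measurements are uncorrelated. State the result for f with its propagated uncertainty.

∂f/∂d_o = (d_i/(d_o+d_i))² = 0.190;  ∂f/∂d_i = (d_o/(d_o+d_i))² = 0.318
δf = √((∂f/∂d_o · δd_o)² + (∂f/∂d_i · δd_i)²) = √(0.0610 + 0.198) = 0.509 cm
f = 21.9 cm.

21.9 ± 0.509 cm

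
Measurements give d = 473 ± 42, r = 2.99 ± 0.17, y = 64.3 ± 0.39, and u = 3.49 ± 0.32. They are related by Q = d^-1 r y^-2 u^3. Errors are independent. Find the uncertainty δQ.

Since Q is a product/quotient, work with relative uncertainties:
  (-1·δd/d)² = (-1×0.0888)² = 0.00788;  (1·δr/r)² = (1×0.0569)² = 0.00323;  (-2·δy/y)² = (-2×0.00607)² = 0.000147;  (3·δu/u)² = (3×0.0917)² = 0.0757
δQ/Q = √(0.0869) = 0.295
Q = 6.5e-05, so δQ = 0.295 × 6.5e-05 = 1.92e-05.

1.92e-05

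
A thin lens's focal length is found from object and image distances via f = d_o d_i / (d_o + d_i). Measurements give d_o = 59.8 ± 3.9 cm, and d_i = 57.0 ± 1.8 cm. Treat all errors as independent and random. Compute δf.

∂f/∂d_o = (d_i/(d_o+d_i))² = 0.238;  ∂f/∂d_i = (d_o/(d_o+d_i))² = 0.262
δf = √((∂f/∂d_o · δd_o)² + (∂f/∂d_i · δd_i)²) = √(0.863 + 0.223) = 1.04 cm

1.04 cm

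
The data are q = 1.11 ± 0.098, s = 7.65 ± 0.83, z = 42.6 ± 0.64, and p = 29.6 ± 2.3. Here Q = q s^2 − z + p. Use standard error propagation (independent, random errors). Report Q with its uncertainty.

52.0 ± 15.4

Let w = q·s^2 = 65.0. δw/w = √((1·δq/q)² + (2·δs/s)²) = √(0.00779 + 0.0471) = 0.234, so δw = 15.2.
Q = w − z + p: δQ = √(δw² + δz² + δp²) = √(232 + 0.410 + 5.29) = 15.4
Q = 52.0.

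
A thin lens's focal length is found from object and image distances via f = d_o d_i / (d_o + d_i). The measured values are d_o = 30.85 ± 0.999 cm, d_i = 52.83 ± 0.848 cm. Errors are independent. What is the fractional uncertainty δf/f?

0.0213

∂f/∂d_o = (d_i/(d_o+d_i))² = 0.399;  ∂f/∂d_i = (d_o/(d_o+d_i))² = 0.136
δf = √((∂f/∂d_o · δd_o)² + (∂f/∂d_i · δd_i)²) = √(0.159 + 0.0133) = 0.415 cm
f = 19.48 cm, so δf/f = 0.415/19.48 = 0.0213.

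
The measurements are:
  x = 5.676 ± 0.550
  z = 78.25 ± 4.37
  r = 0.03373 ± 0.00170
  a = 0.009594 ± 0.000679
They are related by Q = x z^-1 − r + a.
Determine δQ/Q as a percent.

17.2%

Let p = x·z^-1 = 0.07254. δp/p = √((1·δx/x)² + (-1·δz/z)²) = √(0.00939 + 0.00312) = 0.112, so δp = 0.00811.
Q = p − r + a: δQ = √(δp² + δr² + δa²) = √(6.58e-05 + 2.89e-06 + 4.61e-07) = 0.00832
Q = 0.04840, so δQ/Q = 0.00832/0.04840 = 0.172.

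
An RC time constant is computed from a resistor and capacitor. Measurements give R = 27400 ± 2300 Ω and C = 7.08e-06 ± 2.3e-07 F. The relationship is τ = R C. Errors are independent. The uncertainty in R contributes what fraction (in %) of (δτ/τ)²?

87.0%

(δτ/τ)² = (1·δR/R)² + (1·δC/C)²
  R term: (1×0.0839)² = 0.00705
  C term: (1×0.0325)² = 0.00106
Total = 0.00810. Share from R = 0.00705/0.00810 = 0.870.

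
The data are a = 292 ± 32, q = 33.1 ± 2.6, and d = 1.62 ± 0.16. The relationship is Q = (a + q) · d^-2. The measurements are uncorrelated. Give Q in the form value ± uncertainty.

124 ± 27.4

Let u = a + q = 325. δu = √(δa² + δq²) = √(1020 + 6.76) = 32.1, so δu/u = 0.0988.
Q is then a monomial in u, d:
δQ/Q = √((δu/u)² + (-2·δd/d)²) = √(0.00975 + 0.0390) = 0.221
Q = 124, so δQ = 0.221 × 124 = 27.4.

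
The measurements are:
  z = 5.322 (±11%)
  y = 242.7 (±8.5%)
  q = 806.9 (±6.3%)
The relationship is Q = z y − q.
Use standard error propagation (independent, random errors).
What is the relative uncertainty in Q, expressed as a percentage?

38.5%

Let p = z·y = 1292. δp/p = √((1·δz/z)² + (1·δy/y)²) = √(0.0121 + 0.00723) = 0.139, so δp = 180.
Q = p − q: δQ = √(δp² + δq²) = √(32200 + 2580) = 187
Q = 484.7, so δQ/Q = 187/484.7 = 0.385.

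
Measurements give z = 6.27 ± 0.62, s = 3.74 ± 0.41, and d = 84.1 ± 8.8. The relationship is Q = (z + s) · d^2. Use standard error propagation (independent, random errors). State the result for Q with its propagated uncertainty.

Let u = z + s = 10.0. δu = √(δz² + δs²) = √(0.384 + 0.168) = 0.743, so δu/u = 0.0743.
Q is then a monomial in u, d:
δQ/Q = √((δu/u)² + (2·δd/d)²) = √(0.00551 + 0.0438) = 0.222
Q = 70800, so δQ = 0.222 × 70800 = 15700.

70800 ± 15700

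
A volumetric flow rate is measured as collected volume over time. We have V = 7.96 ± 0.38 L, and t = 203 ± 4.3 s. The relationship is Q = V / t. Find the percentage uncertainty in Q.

For a monomial Q ∝ V, t^-1, fractional errors add in quadrature:
  (1·δV/V)² = (1×0.0477)² = 0.00228;  (-1·δt/t)² = (-1×0.0212)² = 0.000449
δQ/Q = √(0.00273) = 0.0522

5.22%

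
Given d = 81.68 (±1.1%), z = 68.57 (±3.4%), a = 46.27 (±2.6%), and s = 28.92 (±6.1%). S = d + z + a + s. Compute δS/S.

For a sum/difference, combine absolute errors in quadrature:
  (δd)² = 0.807;  (δz)² = 5.44;  (δa)² = 1.45;  (δs)² = 3.11
δS = √(10.8) = 3.29
S = 225.4, so δS/S = 3.29/225.4 = 0.0146.

0.0146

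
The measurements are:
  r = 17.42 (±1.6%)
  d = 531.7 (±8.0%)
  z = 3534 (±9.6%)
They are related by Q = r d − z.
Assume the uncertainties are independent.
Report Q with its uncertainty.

Let p = r·d = 9262. δp/p = √((1·δr/r)² + (1·δd/d)²) = √(0.000256 + 0.00640) = 0.0816, so δp = 756.
Q = p − z: δQ = √(δp² + δz²) = √(5.71e+05 + 1.15e+05) = 828
Q = 5728.

5728 ± 828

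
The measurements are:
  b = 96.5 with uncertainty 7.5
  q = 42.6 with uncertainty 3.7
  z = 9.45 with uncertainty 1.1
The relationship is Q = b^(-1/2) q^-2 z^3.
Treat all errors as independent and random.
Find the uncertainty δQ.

0.0186

Each factor contributes (exponent × relative error)² to (δQ/Q)²:
  (−½·δb/b)² = (-0.5×0.0777)² = 0.00151;  (-2·δq/q)² = (-2×0.0869)² = 0.0302;  (3·δz/z)² = (3×0.116)² = 0.122
δQ/Q = √(0.154) = 0.392
Q = 0.0473, so δQ = 0.392 × 0.0473 = 0.0186.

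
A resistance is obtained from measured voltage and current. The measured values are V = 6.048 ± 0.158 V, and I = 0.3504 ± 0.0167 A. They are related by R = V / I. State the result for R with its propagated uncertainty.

17.26 ± 0.938 Ω

Since R is a product/quotient, work with relative uncertainties:
  (1·δV/V)² = (1×0.0261)² = 0.000682;  (-1·δI/I)² = (-1×0.0477)² = 0.00227
δR/R = √(0.00295) = 0.0544
R = 17.26 Ω, so δR = 0.0544 × 17.26 = 0.938 Ω.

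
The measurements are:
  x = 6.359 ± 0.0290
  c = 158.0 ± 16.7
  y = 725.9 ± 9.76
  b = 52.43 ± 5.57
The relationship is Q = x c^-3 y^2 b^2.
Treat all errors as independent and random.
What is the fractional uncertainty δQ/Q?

Relative error in a monomial: (δQ/Q)² = Σ (nᵢ · δxᵢ/xᵢ)².
  (1·δx/x)² = (1×0.00456)² = 2.08e-05;  (-3·δc/c)² = (-3×0.106)² = 0.101;  (2·δy/y)² = (2×0.0134)² = 0.000723;  (2·δb/b)² = (2×0.106)² = 0.0451
δQ/Q = √(0.146) = 0.383

0.383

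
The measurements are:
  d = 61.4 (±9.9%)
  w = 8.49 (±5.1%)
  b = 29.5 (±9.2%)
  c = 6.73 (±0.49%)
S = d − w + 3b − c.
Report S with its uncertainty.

Sums and differences: (δS)² = Σ (cᵢ δxᵢ)².
  (δd)² = 36.9;  (δw)² = 0.187;  (3·δb)² = 66.3;  (δc)² = 0.00109
δS = √(103) = 10.2
S = 135.

135 ± 10.2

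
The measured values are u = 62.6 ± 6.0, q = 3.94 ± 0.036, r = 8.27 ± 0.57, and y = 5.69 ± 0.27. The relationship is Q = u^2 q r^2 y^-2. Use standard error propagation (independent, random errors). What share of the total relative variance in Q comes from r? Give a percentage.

29.3%

(δQ/Q)² = (2·δu/u)² + (1·δq/q)² + (2·δr/r)² + (-2·δy/y)²
  u term: (2×0.0958)² = 0.0367
  q term: (1×0.00914)² = 8.35e-05
  r term: (2×0.0689)² = 0.0190
  y term: (-2×0.0475)² = 0.00901
Total = 0.0648. Share from r = 0.0190/0.0648 = 0.293.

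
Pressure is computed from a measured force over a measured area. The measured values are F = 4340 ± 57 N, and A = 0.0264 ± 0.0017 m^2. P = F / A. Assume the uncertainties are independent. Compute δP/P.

0.0657

Products/powers → add relative errors in quadrature, weighted by exponent:
  (1·δF/F)² = (1×0.0131)² = 0.000172;  (-1·δA/A)² = (-1×0.0644)² = 0.00415
δP/P = √(0.00432) = 0.0657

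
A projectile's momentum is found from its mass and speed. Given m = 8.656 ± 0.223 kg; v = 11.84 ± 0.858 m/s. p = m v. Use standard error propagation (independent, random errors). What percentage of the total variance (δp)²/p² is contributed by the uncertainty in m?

11.2%

(δp/p)² = (1·δm/m)² + (1·δv/v)²
  m term: (1×0.0258)² = 0.000664
  v term: (1×0.0725)² = 0.00525
Total = 0.00592. Share from m = 0.000664/0.00592 = 0.112.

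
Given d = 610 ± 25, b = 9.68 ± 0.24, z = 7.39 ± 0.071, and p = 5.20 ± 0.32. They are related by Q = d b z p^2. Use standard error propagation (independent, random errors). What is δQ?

Relative error in a monomial: (δQ/Q)² = Σ (nᵢ · δxᵢ/xᵢ)².
  (1·δd/d)² = (1×0.0410)² = 0.00168;  (1·δb/b)² = (1×0.0248)² = 0.000615;  (1·δz/z)² = (1×0.00961)² = 9.23e-05;  (2·δp/p)² = (2×0.0615)² = 0.0151
δQ/Q = √(0.0175) = 0.132
Q = 1.18e+06, so δQ = 0.132 × 1.18e+06 = 1.56e+05.

1.56e+05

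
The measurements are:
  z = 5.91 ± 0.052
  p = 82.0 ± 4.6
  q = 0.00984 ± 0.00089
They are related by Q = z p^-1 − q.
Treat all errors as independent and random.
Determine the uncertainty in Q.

Let w = z·p^-1 = 0.0721. δw/w = √((1·δz/z)² + (-1·δp/p)²) = √(7.74e-05 + 0.00315) = 0.0568, so δw = 0.00409.
Q = w − q: δQ = √(δw² + δq²) = √(1.67e-05 + 7.92e-07) = 0.00419

0.00419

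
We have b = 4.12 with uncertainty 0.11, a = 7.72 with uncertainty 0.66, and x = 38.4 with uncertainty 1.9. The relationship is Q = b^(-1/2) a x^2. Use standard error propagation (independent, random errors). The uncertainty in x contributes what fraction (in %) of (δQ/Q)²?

(δQ/Q)² = (−½·δb/b)² + (1·δa/a)² + (2·δx/x)²
  b term: (-0.5×0.0267)² = 0.000178
  a term: (1×0.0855)² = 0.00731
  x term: (2×0.0495)² = 0.00979
Total = 0.0173. Share from x = 0.00979/0.0173 = 0.567.

56.7%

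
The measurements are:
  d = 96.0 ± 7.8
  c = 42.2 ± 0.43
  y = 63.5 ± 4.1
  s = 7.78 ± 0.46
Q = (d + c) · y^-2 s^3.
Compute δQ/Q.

Let u = d + c = 138. δu = √(δd² + δc²) = √(60.8 + 0.185) = 7.81, so δu/u = 0.0565.
Q is then a monomial in u, y, s:
δQ/Q = √((δu/u)² + (-2·δy/y)² + (3·δs/s)²) = √(0.00320 + 0.0167 + 0.0315) = 0.227

0.227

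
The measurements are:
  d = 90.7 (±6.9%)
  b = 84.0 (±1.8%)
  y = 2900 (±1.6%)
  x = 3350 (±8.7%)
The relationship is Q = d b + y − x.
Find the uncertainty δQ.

618

Let p = d·b = 7620. δp/p = √((1·δd/d)² + (1·δb/b)²) = √(0.00476 + 0.000324) = 0.0713, so δp = 543.
Q = p + y − x: δQ = √(δp² + δy² + δx²) = √(2.95e+05 + 2150 + 84900) = 618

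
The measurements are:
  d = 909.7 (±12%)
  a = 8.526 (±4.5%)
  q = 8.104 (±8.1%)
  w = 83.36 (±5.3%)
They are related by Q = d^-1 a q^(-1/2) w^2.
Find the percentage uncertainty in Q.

17.1%

Since Q is a product/quotient, work with relative uncertainties:
  (-1·δd/d)² = (-1×0.120)² = 0.0144;  (1·δa/a)² = (1×0.0450)² = 0.00202;  (−½·δq/q)² = (-0.5×0.0810)² = 0.00164;  (2·δw/w)² = (2×0.0530)² = 0.0112
δQ/Q = √(0.0293) = 0.171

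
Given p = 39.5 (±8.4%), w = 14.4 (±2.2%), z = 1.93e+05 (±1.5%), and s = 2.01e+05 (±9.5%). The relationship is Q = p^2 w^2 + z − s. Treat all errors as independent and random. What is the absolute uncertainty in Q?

Let h = p^2·w^2 = 3.24e+05. δh/h = √((2·δp/p)² + (2·δw/w)²) = √(0.0282 + 0.00194) = 0.174, so δh = 56200.
Q = h + z − s: δQ = √(δh² + δz² + δs²) = √(3.16e+09 + 8.38e+06 + 3.65e+08) = 59400

59400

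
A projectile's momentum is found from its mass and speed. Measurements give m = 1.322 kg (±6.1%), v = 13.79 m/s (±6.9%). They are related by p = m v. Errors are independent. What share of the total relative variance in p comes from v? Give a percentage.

(δp/p)² = (1·δm/m)² + (1·δv/v)²
  m term: (1×0.0610)² = 0.00372
  v term: (1×0.0690)² = 0.00476
Total = 0.00848. Share from v = 0.00476/0.00848 = 0.561.

56.1%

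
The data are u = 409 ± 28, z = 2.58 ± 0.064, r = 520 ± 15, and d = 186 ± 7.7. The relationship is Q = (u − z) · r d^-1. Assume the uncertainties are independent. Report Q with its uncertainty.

1140 ± 97.0

Let w = u − z = 406. δw = √(δu² + δz²) = √(784 + 0.00410) = 28.0, so δw/w = 0.0689.
Q is then a monomial in w, r, d:
δQ/Q = √((δw/w)² + (1·δr/r)² + (-1·δd/d)²) = √(0.00475 + 0.000832 + 0.00171) = 0.0854
Q = 1140, so δQ = 0.0854 × 1140 = 97.0.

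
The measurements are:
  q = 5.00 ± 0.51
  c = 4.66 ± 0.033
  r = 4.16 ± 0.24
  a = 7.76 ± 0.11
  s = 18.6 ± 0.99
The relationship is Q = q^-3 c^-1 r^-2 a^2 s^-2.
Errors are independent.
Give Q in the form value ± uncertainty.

Q is a product of powers, so relative uncertainties combine in quadrature:
  (-3·δq/q)² = (-3×0.102)² = 0.0936;  (-1·δc/c)² = (-1×0.00708)² = 5.01e-05;  (-2·δr/r)² = (-2×0.0577)² = 0.0133;  (2·δa/a)² = (2×0.0142)² = 0.000804;  (-2·δs/s)² = (-2×0.0532)² = 0.0113
δQ/Q = √(0.119) = 0.345
Q = 1.73e-05, so δQ = 0.345 × 1.73e-05 = 5.96e-06.

(1.73 ± 0.596) × 10^-5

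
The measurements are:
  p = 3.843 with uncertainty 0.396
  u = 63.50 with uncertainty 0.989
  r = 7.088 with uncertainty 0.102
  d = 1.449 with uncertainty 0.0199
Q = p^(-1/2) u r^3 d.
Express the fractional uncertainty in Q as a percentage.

Each factor contributes (exponent × relative error)² to (δQ/Q)²:
  (−½·δp/p)² = (-0.5×0.103)² = 0.00265;  (1·δu/u)² = (1×0.0156)² = 0.000243;  (3·δr/r)² = (3×0.0144)² = 0.00186;  (1·δd/d)² = (1×0.0137)² = 0.000189
δQ/Q = √(0.00495) = 0.0704

7.04%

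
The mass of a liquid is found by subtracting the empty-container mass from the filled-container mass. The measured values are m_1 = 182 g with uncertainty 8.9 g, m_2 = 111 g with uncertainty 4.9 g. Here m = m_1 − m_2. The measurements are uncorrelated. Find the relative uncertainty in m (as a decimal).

Each term contributes (cᵢ δxᵢ)² to (δm)²:
  (δm_1)² = 79.2;  (δm_2)² = 24.0
δm = √(103) = 10.2 g
m = 71.0 g, so δm/m = 10.2/71.0 = 0.143.

0.143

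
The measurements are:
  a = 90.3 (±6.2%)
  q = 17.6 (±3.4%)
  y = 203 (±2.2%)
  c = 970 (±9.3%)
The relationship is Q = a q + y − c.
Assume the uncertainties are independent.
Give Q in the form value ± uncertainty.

822 ± 144

Let p = a·q = 1590. δp/p = √((1·δa/a)² + (1·δq/q)²) = √(0.00384 + 0.00116) = 0.0707, so δp = 112.
Q = p + y − c: δQ = √(δp² + δy² + δc²) = √(12600 + 19.9 + 8140) = 144
Q = 822.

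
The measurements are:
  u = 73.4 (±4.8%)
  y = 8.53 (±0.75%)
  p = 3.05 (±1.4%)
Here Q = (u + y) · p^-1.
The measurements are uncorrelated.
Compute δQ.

1.22

Let w = u + y = 81.9. δw = √(δu² + δy²) = √(12.4 + 0.00409) = 3.52, so δw/w = 0.0430.
Q is then a monomial in w, p:
δQ/Q = √((δw/w)² + (-1·δp/p)²) = √(0.00185 + 0.000196) = 0.0452
Q = 26.9, so δQ = 0.0452 × 26.9 = 1.22.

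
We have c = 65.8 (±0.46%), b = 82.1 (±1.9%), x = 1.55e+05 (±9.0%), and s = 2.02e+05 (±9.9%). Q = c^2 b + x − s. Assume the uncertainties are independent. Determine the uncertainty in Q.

Let p = c^2·b = 3.55e+05. δp/p = √((2·δc/c)² + (1·δb/b)²) = √(8.46e-05 + 0.000361) = 0.0211, so δp = 7500.
Q = p + x − s: δQ = √(δp² + δx² + δs²) = √(5.63e+07 + 1.95e+08 + 4e+08) = 25500

25500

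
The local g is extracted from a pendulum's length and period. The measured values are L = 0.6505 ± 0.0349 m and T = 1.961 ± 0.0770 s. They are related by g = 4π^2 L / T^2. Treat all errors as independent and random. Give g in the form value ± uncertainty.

Since g is a product/quotient, work with relative uncertainties:
  (1·δL/L)² = (1×0.0537)² = 0.00288;  (-2·δT/T)² = (-2×0.0393)² = 0.00617
δg/g = √(0.00905) = 0.0951
g = 6.678 m/s^2, so δg = 0.0951 × 6.678 = 0.635 m/s^2.

6.678 ± 0.635 m/s^2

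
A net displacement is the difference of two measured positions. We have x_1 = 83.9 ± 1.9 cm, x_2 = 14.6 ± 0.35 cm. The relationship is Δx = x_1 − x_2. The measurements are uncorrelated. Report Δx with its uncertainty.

69.3 ± 1.93 cm

Sums and differences: (δΔx)² = Σ (cᵢ δxᵢ)².
  (δx_1)² = 3.61;  (δx_2)² = 0.122
δΔx = √(3.73) = 1.93 cm
Δx = 69.3 cm.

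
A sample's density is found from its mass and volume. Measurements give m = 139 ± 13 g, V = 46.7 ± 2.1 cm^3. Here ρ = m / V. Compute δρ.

0.309 g/cm^3

Relative error in a monomial: (δρ/ρ)² = Σ (nᵢ · δxᵢ/xᵢ)².
  (1·δm/m)² = (1×0.0935)² = 0.00875;  (-1·δV/V)² = (-1×0.0450)² = 0.00202
δρ/ρ = √(0.0108) = 0.104
ρ = 2.98 g/cm^3, so δρ = 0.104 × 2.98 = 0.309 g/cm^3.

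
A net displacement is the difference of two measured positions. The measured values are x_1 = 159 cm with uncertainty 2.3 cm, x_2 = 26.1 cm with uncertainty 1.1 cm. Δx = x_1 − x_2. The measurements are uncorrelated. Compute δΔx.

2.55 cm

Each term contributes (cᵢ δxᵢ)² to (δΔx)²:
  (δx_1)² = 5.29;  (δx_2)² = 1.21
δΔx = √(6.50) = 2.55 cm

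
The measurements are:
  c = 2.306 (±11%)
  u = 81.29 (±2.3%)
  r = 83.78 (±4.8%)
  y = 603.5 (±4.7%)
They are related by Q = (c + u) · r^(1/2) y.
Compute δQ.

Let w = c + u = 83.60. δw = √(δc² + δu²) = √(0.0643 + 3.50) = 1.89, so δw/w = 0.0226.
Q is then a monomial in w, r, y:
δQ/Q = √((δw/w)² + (½·δr/r)² + (1·δy/y)²) = √(0.000509 + 0.000576 + 0.00221) = 0.0574
Q = 461800, so δQ = 0.0574 × 461800 = 26500.

26500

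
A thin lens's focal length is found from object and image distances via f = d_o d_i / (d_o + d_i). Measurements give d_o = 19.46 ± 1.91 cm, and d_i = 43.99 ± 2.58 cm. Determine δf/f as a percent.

∂f/∂d_o = (d_i/(d_o+d_i))² = 0.481;  ∂f/∂d_i = (d_o/(d_o+d_i))² = 0.0941
δf = √((∂f/∂d_o · δd_o)² + (∂f/∂d_i · δd_i)²) = √(0.843 + 0.0589) = 0.950 cm
f = 13.49 cm, so δf/f = 0.950/13.49 = 0.0704.

7.04%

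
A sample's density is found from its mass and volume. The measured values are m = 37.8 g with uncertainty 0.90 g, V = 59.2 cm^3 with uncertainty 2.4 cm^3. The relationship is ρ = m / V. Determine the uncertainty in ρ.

0.0300 g/cm^3

Relative error in a monomial: (δρ/ρ)² = Σ (nᵢ · δxᵢ/xᵢ)².
  (1·δm/m)² = (1×0.0238)² = 0.000567;  (-1·δV/V)² = (-1×0.0405)² = 0.00164
δρ/ρ = √(0.00221) = 0.0470
ρ = 0.639 g/cm^3, so δρ = 0.0470 × 0.639 = 0.0300 g/cm^3.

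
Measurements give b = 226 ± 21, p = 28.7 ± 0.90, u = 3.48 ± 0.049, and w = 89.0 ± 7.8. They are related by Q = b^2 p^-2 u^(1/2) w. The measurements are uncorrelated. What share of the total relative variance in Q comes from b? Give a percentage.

74.8%

(δQ/Q)² = (2·δb/b)² + (-2·δp/p)² + (½·δu/u)² + (1·δw/w)²
  b term: (2×0.0929)² = 0.0345
  p term: (-2×0.0314)² = 0.00393
  u term: (0.5×0.0141)² = 4.96e-05
  w term: (1×0.0876)² = 0.00768
Total = 0.0462. Share from b = 0.0345/0.0462 = 0.748.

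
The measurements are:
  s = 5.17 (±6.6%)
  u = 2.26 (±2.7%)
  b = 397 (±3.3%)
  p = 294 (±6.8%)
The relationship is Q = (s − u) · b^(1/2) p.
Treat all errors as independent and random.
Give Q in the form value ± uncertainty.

Let w = s − u = 2.91. δw = √(δs² + δu²) = √(0.116 + 0.00372) = 0.347, so δw/w = 0.119.
Q is then a monomial in w, b, p:
δQ/Q = √((δw/w)² + (½·δb/b)² + (1·δp/p)²) = √(0.0142 + 0.000272 + 0.00462) = 0.138
Q = 17000, so δQ = 0.138 × 17000 = 2350.

17000 ± 2350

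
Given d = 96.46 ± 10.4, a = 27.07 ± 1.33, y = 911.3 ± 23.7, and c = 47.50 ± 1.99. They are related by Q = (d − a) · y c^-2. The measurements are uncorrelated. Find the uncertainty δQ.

Let u = d − a = 69.39. δu = √(δd² + δa²) = √(108 + 1.77) = 10.5, so δu/u = 0.151.
Q is then a monomial in u, y, c:
δQ/Q = √((δu/u)² + (1·δy/y)² + (-2·δc/c)²) = √(0.0228 + 0.000676 + 0.00702) = 0.175
Q = 28.03, so δQ = 0.175 × 28.03 = 4.90.

4.90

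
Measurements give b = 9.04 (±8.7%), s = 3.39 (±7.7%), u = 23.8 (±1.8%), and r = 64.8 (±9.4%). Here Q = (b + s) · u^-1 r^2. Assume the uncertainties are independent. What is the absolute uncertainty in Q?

439

Let w = b + s = 12.4. δw = √(δb² + δs²) = √(0.619 + 0.0681) = 0.829, so δw/w = 0.0667.
Q is then a monomial in w, u, r:
δQ/Q = √((δw/w)² + (-1·δu/u)² + (2·δr/r)²) = √(0.00444 + 0.000324 + 0.0353) = 0.200
Q = 2190, so δQ = 0.200 × 2190 = 439.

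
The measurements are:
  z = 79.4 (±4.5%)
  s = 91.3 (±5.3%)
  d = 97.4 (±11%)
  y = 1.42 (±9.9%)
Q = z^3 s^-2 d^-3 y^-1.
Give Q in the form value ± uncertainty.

(4.58 ± 1.76) × 10^-5

Products/powers → add relative errors in quadrature, weighted by exponent:
  (3·δz/z)² = (3×0.0450)² = 0.0182;  (-2·δs/s)² = (-2×0.0530)² = 0.0112;  (-3·δd/d)² = (-3×0.110)² = 0.109;  (-1·δy/y)² = (-1×0.0990)² = 0.00980
δQ/Q = √(0.148) = 0.385
Q = 4.58e-05, so δQ = 0.385 × 4.58e-05 = 1.76e-05.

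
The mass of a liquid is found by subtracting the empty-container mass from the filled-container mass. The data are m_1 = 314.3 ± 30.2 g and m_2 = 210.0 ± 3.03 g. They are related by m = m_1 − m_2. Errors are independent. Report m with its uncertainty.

104.3 ± 30.4 g

Absolute uncertainties add in quadrature for a linear combination:
  (δm_1)² = 912;  (δm_2)² = 9.18
δm = √(921) = 30.4 g
m = 104.3 g.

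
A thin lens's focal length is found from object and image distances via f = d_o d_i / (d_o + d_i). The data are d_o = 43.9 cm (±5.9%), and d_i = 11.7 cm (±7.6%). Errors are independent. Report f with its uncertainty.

9.24 ± 0.566 cm

∂f/∂d_o = (d_i/(d_o+d_i))² = 0.0443;  ∂f/∂d_i = (d_o/(d_o+d_i))² = 0.623
δf = √((∂f/∂d_o · δd_o)² + (∂f/∂d_i · δd_i)²) = √(0.0132 + 0.307) = 0.566 cm
f = 9.24 cm.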